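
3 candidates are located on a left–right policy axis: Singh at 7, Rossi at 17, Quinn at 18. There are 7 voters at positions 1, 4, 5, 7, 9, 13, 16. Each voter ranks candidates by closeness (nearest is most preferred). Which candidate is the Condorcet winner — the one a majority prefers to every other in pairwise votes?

With single-peaked preferences on a line, the Condorcet winner is the candidate closest to the median voter.
The median voter (position 7) is closest to Singh at 7.
Check: Singh vs Quinn — voters closer to Singh: 5 of 7.

Singh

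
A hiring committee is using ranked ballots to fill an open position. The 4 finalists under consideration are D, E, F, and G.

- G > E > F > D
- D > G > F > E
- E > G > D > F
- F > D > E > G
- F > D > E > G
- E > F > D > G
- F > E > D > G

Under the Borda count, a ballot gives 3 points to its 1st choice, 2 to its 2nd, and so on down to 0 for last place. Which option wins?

Borda scores:
  D: 0 + 3 + 1 + 2 + 2 + 1 + 1 = 10
  E: 2 + 0 + 3 + 1 + 1 + 3 + 2 = 12
  F: 1 + 1 + 0 + 3 + 3 + 2 + 3 = 13
  G: 3 + 2 + 2 + 0 + 0 + 0 + 0 = 7
F has the highest total.

F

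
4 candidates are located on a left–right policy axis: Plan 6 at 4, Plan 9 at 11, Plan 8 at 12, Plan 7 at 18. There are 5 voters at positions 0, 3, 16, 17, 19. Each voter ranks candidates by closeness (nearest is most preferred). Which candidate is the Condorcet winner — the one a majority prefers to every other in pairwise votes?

Plan 7

With single-peaked preferences on a line, the Condorcet winner is the candidate closest to the median voter.
The median voter (position 16) is closest to Plan 7 at 18.
Check: Plan 7 vs Plan 6 — voters closer to Plan 7: 3 of 5.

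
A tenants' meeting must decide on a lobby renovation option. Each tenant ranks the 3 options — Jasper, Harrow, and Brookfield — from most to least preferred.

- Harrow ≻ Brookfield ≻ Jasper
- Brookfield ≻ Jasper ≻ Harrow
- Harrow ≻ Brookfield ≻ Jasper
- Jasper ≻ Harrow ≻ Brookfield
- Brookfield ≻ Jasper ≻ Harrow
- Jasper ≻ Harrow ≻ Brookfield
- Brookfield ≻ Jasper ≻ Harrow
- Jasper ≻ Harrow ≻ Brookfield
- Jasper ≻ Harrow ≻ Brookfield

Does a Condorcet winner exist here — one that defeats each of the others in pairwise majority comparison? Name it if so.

None — there is no Condorcet winner

Head-to-head results (9 voters total):
Jasper vs Harrow: Jasper wins 7–2.
Jasper vs Brookfield: Brookfield wins 5–4.
Harrow vs Brookfield: Harrow wins 6–3.
No candidate beats all others: Jasper beats Harrow beats Brookfield beats Jasper, a majority cycle.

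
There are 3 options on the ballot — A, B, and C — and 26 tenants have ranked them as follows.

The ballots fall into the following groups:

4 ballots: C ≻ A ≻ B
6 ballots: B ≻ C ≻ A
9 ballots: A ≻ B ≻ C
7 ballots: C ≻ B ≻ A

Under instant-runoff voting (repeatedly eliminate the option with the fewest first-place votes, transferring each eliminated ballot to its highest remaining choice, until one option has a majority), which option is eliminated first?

B

Round 1: C 11, A 9, B 6. B has the fewest and is eliminated.
Round 2: C 17, A 9. C has a majority.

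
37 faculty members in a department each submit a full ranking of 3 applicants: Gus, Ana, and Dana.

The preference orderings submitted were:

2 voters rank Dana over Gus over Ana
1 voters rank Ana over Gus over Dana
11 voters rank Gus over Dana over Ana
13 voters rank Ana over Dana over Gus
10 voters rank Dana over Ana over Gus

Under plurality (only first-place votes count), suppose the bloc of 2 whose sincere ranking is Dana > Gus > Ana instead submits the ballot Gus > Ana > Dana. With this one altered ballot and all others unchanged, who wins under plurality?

Ana

First-place totals with the altered ballot: Gus 13, Ana 14, Dana 10.
The winner is unchanged: still Ana.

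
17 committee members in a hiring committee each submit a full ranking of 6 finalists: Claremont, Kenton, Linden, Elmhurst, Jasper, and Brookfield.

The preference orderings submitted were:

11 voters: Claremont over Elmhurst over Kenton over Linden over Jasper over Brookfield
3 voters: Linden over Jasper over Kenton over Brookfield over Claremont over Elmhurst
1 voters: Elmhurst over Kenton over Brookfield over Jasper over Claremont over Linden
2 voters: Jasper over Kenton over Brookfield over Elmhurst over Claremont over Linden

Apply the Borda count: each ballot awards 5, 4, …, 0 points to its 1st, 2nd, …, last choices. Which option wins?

Borda scores:
  Claremont: 11·5 + 3·1 + 1 + 2·1 = 61
  Kenton: 11·3 + 3·3 + 4 + 2·4 = 54
  Linden: 11·2 + 3·5 + 0 + 2·0 = 37
  Elmhurst: 11·4 + 3·0 + 5 + 2·2 = 53
  Jasper: 11·1 + 3·4 + 2 + 2·5 = 35
  Brookfield: 11·0 + 3·2 + 3 + 2·3 = 15
Claremont has the highest total.

Claremont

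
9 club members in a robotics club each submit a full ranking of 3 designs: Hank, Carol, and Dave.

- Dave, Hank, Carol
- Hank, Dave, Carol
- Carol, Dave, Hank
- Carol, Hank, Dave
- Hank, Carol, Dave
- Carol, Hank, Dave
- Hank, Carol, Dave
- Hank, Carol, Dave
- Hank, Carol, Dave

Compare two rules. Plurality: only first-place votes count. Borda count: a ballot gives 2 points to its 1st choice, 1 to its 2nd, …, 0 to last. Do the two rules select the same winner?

Plurality first-place counts: Hank 5, Carol 3, Dave 1 → Hank.
Borda totals: Hank 13, Carol 10, Dave 4 → Hank.
The two rules agree on Hank.

Yes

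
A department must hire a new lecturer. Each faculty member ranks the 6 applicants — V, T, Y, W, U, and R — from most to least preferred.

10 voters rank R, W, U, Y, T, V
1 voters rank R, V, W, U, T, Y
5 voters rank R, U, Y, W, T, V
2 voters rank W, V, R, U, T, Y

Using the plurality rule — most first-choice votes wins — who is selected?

First-place vote totals:
  V: 0
  T: 0
  Y: 0
  W: 2
  U: 0
  R: 16
R has the most first-place votes.

R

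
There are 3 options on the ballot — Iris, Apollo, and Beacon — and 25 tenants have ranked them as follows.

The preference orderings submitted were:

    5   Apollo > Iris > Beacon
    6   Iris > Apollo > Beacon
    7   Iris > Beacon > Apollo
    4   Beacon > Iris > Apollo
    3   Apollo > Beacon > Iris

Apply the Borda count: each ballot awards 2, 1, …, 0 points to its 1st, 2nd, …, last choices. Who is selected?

Iris

Borda scores:
  Iris: 5·1 + 6·2 + 7·2 + 4·1 + 3·0 = 35
  Apollo: 5·2 + 6·1 + 7·0 + 4·0 + 3·2 = 22
  Beacon: 5·0 + 6·0 + 7·1 + 4·2 + 3·1 = 18
Iris has the highest total.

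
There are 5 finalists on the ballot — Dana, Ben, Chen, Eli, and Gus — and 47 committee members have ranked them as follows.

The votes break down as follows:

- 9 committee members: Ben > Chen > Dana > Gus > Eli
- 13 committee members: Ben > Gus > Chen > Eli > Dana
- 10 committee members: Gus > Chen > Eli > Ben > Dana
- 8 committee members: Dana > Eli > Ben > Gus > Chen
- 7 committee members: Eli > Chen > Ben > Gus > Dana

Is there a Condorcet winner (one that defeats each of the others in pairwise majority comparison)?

Head-to-head results (47 voters total):
Dana vs Ben: Ben wins 39–8.
Dana vs Chen: Chen wins 39–8.
Dana vs Eli: Eli wins 30–17.
Dana vs Gus: Gus wins 30–17.
Ben vs Chen: Ben wins 30–17.
Ben vs Eli: Eli wins 25–22.
Ben vs Gus: Ben wins 37–10.
Chen vs Eli: Chen wins 32–15.
Chen vs Gus: Gus wins 31–16.
Eli vs Gus: Gus wins 32–15.
No candidate beats all others: Ben beats Chen beats Eli beats Ben, a majority cycle.

No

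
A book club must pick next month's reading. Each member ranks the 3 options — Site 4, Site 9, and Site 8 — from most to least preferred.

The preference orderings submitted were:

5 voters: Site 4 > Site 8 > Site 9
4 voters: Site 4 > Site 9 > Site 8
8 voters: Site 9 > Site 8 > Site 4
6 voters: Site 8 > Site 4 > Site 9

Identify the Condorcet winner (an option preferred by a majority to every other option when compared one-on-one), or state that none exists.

Head-to-head results (23 voters total):
Site 4 vs Site 9: Site 4 wins 15–8.
Site 4 vs Site 8: Site 8 wins 14–9.
Site 9 vs Site 8: Site 9 wins 12–11.
No candidate beats all others: Site 4 beats Site 9 beats Site 8 beats Site 4, a majority cycle.

None — there is no Condorcet winner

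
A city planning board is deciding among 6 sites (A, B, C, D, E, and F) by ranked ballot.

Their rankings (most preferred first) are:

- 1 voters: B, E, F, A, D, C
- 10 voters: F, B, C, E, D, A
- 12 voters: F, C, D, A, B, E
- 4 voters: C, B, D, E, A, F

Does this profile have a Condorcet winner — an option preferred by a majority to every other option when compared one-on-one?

Yes

Head-to-head results (27 voters total):
A vs B: B wins 15–12.
A vs C: C wins 26–1.
A vs D: D wins 26–1.
A vs E: E wins 15–12.
A vs F: F wins 23–4.
B vs C: C wins 16–11.
B vs D: B wins 15–12.
B vs E: B wins 27–0.
B vs F: F wins 22–5.
C vs D: C wins 26–1.
C vs E: C wins 26–1.
C vs F: F wins 23–4.
D vs E: D wins 16–11.
D vs F: F wins 23–4.
E vs F: F wins 22–5.
F beats each rival — A (23–4), B (22–5), C (23–4), D (23–4), E (22–5) — so F is the Condorcet winner.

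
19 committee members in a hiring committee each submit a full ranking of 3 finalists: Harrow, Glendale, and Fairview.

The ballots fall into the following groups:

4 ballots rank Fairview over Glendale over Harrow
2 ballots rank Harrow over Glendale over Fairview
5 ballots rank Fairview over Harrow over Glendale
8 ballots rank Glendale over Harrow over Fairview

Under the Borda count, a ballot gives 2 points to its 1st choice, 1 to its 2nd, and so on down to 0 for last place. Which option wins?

Glendale

Borda scores:
  Harrow: 4·0 + 2·2 + 5·1 + 8·1 = 17
  Glendale: 4·1 + 2·1 + 5·0 + 8·2 = 22
  Fairview: 4·2 + 2·0 + 5·2 + 8·0 = 18
Glendale has the highest total.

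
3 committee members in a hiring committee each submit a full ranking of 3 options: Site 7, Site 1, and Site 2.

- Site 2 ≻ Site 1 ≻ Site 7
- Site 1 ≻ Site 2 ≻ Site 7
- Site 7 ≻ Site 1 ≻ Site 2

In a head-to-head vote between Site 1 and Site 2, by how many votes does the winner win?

1

Ballots ranking Site 1 above Site 2: 2.
Ballots ranking Site 2 above Site 1: 1.
Site 1 wins 2–1, a margin of 1.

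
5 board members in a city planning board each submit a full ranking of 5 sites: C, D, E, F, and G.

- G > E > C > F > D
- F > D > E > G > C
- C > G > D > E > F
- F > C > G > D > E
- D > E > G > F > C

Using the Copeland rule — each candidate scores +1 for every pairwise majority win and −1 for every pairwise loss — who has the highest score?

G

Pairwise results:
  C vs D: C wins 3–2.
  C vs E: E wins 3–2.
  C vs F: F wins 3–2.
  C vs G: G wins 3–2.
  D vs E: D wins 4–1.
  D vs F: F wins 3–2.
  D vs G: G wins 3–2.
  E vs F: E wins 3–2.
  E vs G: G wins 3–2.
  F vs G: G wins 3–2.
Copeland scores (wins − losses):
  C: 1 − 3 = -2
  D: 1 − 3 = -2
  E: 2 − 2 = 0
  F: 2 − 2 = 0
  G: 4 − 0 = 4
G has the best Copeland score.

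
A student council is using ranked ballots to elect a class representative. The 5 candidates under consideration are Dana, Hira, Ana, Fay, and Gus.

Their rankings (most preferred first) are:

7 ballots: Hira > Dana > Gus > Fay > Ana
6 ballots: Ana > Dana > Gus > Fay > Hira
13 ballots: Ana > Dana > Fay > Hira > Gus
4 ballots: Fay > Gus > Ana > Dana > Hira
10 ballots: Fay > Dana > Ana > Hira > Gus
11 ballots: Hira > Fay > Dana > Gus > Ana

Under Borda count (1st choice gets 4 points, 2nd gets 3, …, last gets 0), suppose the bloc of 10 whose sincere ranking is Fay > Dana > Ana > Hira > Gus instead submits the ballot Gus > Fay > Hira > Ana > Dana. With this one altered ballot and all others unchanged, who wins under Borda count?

Fay

Borda totals with the altered ballot: Dana 104, Hira 105, Ana 94, Fay 118, Gus 89.
The switch changes the winner from Dana to Fay.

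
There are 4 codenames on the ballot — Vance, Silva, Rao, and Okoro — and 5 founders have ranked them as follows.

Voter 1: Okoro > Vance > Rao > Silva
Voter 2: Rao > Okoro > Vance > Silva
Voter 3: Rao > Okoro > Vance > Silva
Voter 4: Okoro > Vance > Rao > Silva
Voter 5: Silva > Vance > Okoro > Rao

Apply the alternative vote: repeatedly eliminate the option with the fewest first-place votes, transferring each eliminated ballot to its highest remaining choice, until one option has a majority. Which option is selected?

Okoro

Round 1: Rao 2, Okoro 2, Silva 1, Vance 0. Vance has the fewest and is eliminated.
Round 2: Rao 2, Okoro 2, Silva 1. Silva has the fewest and is eliminated.
Round 3: Okoro 3, Rao 2. Okoro has a majority.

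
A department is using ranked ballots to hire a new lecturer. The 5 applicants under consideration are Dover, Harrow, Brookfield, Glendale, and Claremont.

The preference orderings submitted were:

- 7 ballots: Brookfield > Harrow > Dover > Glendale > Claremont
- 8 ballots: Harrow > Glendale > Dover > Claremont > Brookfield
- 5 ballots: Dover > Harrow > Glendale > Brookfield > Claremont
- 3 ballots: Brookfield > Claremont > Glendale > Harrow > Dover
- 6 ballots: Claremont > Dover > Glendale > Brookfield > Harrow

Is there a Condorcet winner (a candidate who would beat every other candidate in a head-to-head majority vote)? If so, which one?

No Condorcet winner

Head-to-head results (29 voters total):
Dover vs Harrow: Harrow wins 18–11.
Dover vs Brookfield: Dover wins 19–10.
Dover vs Glendale: Dover wins 18–11.
Dover vs Claremont: Dover wins 20–9.
Harrow vs Brookfield: Brookfield wins 16–13.
Harrow vs Glendale: Harrow wins 20–9.
Harrow vs Claremont: Harrow wins 20–9.
Brookfield vs Glendale: Glendale wins 19–10.
Brookfield vs Claremont: Brookfield wins 15–14.
Glendale vs Claremont: Glendale wins 20–9.
No candidate beats all others: Dover beats Brookfield beats Harrow beats Dover, a majority cycle.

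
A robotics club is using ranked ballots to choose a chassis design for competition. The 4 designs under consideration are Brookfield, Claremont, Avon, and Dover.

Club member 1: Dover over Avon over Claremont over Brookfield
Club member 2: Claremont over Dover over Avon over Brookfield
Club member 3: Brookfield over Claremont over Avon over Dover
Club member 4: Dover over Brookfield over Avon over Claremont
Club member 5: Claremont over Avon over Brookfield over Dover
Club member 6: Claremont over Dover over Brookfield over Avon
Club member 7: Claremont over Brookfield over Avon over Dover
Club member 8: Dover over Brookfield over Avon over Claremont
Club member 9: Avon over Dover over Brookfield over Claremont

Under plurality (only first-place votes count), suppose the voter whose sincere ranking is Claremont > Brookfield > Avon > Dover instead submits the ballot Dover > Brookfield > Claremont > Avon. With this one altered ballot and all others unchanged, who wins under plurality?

Dover

First-place totals with the altered ballot: Brookfield 1, Claremont 3, Avon 1, Dover 4.
The switch changes the winner from Claremont to Dover.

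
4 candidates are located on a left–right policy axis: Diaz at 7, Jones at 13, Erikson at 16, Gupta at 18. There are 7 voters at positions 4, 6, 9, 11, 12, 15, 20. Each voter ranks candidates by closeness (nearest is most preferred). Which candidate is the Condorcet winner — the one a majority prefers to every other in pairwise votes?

With single-peaked preferences on a line, the Condorcet winner is the candidate closest to the median voter.
The median voter (position 11) is closest to Jones at 13.
Check: Jones vs Diaz — voters closer to Jones: 4 of 7.

Jones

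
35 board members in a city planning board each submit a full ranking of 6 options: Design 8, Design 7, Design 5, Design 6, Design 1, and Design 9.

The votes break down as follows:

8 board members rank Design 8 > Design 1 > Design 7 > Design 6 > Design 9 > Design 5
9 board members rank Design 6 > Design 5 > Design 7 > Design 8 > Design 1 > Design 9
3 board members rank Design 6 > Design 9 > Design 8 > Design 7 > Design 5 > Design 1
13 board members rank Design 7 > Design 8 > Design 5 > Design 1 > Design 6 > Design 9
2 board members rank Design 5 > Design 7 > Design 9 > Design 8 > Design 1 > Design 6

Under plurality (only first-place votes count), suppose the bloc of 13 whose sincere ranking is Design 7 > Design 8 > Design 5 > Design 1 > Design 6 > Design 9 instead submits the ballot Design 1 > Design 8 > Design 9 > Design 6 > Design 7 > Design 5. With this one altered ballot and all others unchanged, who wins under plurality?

First-place totals with the altered ballot: Design 8 8, Design 7 0, Design 5 2, Design 6 12, Design 1 13, Design 9 0.
The switch changes the winner from Design 7 to Design 1.

Design 1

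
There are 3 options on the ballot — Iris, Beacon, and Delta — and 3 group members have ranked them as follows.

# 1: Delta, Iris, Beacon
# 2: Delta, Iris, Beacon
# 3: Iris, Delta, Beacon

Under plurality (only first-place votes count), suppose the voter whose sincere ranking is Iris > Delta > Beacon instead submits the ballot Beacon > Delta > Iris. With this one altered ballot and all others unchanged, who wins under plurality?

First-place totals with the altered ballot: Iris 0, Beacon 1, Delta 2.
The winner is unchanged: still Delta.

Delta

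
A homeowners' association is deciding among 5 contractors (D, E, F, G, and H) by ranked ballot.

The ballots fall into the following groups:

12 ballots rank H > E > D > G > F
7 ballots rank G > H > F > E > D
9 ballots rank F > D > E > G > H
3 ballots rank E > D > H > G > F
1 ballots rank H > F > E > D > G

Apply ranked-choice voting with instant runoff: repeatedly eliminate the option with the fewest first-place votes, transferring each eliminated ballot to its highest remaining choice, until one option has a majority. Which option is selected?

H

Round 1: H 13, F 9, G 7, E 3, D 0. D has the fewest and is eliminated.
Round 2: H 13, F 9, G 7, E 3. E has the fewest and is eliminated.
Round 3: H 16, F 9, G 7. G has the fewest and is eliminated.
Round 4: H 23, F 9. H has a majority.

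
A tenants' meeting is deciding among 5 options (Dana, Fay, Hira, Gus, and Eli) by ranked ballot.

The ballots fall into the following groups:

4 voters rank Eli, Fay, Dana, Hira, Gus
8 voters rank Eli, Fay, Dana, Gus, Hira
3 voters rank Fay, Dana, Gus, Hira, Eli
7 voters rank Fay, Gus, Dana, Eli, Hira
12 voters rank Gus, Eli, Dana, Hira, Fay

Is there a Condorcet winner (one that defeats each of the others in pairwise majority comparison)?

Head-to-head results (34 voters total):
Dana vs Fay: Fay wins 22–12.
Dana vs Hira: Dana wins 34–0.
Dana vs Gus: Gus wins 19–15.
Dana vs Eli: Eli wins 24–10.
Fay vs Hira: Fay wins 22–12.
Fay vs Gus: Fay wins 22–12.
Fay vs Eli: Eli wins 24–10.
Hira vs Gus: Gus wins 30–4.
Hira vs Eli: Eli wins 31–3.
Gus vs Eli: Gus wins 22–12.
No candidate beats all others: Fay beats Gus beats Eli beats Fay, a majority cycle.

No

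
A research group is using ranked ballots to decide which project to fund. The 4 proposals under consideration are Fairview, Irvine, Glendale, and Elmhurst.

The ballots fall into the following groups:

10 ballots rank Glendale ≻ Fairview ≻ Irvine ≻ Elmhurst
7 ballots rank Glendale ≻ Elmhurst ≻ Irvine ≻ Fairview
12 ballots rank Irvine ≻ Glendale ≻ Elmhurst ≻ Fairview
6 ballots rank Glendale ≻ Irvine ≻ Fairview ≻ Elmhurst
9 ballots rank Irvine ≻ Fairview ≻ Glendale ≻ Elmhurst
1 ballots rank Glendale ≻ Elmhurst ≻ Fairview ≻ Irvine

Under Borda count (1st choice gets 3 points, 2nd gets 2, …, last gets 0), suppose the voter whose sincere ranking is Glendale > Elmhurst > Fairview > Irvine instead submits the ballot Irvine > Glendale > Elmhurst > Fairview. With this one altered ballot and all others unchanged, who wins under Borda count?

Borda totals with the altered ballot: Fairview 44, Irvine 95, Glendale 104, Elmhurst 27.
The winner is unchanged: still Glendale.

Glendale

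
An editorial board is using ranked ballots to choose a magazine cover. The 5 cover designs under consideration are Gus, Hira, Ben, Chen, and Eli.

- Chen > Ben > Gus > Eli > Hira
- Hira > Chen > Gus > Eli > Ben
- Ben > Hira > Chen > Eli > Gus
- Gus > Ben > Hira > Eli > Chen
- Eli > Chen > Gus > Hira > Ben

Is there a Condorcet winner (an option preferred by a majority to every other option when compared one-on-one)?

No

Head-to-head results (5 voters total):
Gus vs Hira: Gus wins 3–2.
Gus vs Ben: Gus wins 3–2.
Gus vs Chen: Chen wins 4–1.
Gus vs Eli: Gus wins 3–2.
Hira vs Ben: Ben wins 3–2.
Hira vs Chen: Hira wins 3–2.
Hira vs Eli: Hira wins 3–2.
Ben vs Chen: Chen wins 3–2.
Ben vs Eli: Ben wins 3–2.
Chen vs Eli: Chen wins 3–2.
No candidate beats all others: Gus beats Hira beats Chen beats Gus, a majority cycle.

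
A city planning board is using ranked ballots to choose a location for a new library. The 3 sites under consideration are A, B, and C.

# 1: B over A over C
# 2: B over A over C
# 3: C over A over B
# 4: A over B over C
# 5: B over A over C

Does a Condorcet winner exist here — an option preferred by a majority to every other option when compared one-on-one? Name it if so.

B

Head-to-head results (5 voters total):
A vs B: B wins 3–2.
A vs C: A wins 4–1.
B vs C: B wins 4–1.
B beats each rival — A (3–2), C (4–1) — so B is the Condorcet winner.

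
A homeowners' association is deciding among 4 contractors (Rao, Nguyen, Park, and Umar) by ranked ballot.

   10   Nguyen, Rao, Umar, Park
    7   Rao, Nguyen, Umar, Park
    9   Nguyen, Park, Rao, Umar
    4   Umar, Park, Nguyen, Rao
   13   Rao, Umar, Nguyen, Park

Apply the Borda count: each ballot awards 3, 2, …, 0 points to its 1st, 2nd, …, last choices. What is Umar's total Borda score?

55

Borda scores:
  Rao: 10·2 + 7·3 + 9·1 + 4·0 + 13·3 = 89
  Nguyen: 10·3 + 7·2 + 9·3 + 4·1 + 13·1 = 88
  Park: 10·0 + 7·0 + 9·2 + 4·2 + 13·0 = 26
  Umar: 10·1 + 7·1 + 9·0 + 4·3 + 13·2 = 55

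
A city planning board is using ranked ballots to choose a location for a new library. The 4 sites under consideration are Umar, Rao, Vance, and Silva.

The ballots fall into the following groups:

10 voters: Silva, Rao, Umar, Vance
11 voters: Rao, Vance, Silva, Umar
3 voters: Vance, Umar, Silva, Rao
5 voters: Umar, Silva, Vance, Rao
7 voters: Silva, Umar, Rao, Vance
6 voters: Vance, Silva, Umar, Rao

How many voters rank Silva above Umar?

Ballots ranking Silva above Umar: 10+11+7+6 = 34.
Ballots ranking Umar above Silva: 3+5 = 8.
So 34 of 42 voters prefer Silva to Umar.

34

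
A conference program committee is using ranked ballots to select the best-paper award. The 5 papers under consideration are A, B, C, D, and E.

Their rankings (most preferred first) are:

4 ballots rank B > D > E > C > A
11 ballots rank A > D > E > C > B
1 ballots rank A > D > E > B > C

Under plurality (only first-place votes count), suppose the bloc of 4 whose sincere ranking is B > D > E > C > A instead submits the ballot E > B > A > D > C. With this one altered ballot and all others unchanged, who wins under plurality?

First-place totals with the altered ballot: A 12, B 0, C 0, D 0, E 4.
The winner is unchanged: still A.

A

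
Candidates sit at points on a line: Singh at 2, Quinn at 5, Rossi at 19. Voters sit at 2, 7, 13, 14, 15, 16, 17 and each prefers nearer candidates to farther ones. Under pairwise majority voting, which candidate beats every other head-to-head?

Rossi

With single-peaked preferences on a line, the Condorcet winner is the candidate closest to the median voter.
The median voter (position 14) is closest to Rossi at 19.
Check: Rossi vs Singh — voters closer to Rossi: 5 of 7.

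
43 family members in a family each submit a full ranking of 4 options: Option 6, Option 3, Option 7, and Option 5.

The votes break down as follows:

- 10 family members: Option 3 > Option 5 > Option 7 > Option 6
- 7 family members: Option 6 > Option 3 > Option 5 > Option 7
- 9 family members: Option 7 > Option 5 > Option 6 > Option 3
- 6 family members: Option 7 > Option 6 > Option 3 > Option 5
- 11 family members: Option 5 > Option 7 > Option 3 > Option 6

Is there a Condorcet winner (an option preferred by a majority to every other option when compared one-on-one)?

No

Head-to-head results (43 voters total):
Option 6 vs Option 3: Option 6 wins 22–21.
Option 6 vs Option 7: Option 7 wins 36–7.
Option 6 vs Option 5: Option 5 wins 30–13.
Option 3 vs Option 7: Option 7 wins 26–17.
Option 3 vs Option 5: Option 3 wins 23–20.
Option 7 vs Option 5: Option 5 wins 28–15.
No candidate beats all others: Option 6 beats Option 3 beats Option 5 beats Option 6, a majority cycle.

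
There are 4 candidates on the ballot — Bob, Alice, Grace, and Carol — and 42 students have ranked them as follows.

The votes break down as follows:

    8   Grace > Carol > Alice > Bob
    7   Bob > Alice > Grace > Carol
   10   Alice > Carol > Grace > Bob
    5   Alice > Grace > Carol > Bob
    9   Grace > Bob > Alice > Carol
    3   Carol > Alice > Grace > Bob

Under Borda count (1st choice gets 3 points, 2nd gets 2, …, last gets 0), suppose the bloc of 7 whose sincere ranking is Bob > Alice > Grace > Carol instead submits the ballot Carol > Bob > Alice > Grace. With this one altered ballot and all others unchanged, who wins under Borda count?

Alice

Borda totals with the altered ballot: Bob 32, Alice 75, Grace 74, Carol 71.
The winner is unchanged: still Alice.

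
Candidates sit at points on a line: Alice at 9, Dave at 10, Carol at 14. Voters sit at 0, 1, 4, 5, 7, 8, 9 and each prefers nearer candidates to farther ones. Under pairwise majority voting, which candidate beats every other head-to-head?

Alice

With single-peaked preferences on a line, the Condorcet winner is the candidate closest to the median voter.
The median voter (position 5) is closest to Alice at 9.
Check: Alice vs Carol — voters closer to Alice: 7 of 7.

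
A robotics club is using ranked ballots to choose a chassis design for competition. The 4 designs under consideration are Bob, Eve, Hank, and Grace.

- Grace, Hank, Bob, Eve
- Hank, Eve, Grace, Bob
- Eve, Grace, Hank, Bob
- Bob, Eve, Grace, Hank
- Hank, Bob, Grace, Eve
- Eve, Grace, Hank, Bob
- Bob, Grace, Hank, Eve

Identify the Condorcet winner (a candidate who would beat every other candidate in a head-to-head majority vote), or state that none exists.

No Condorcet winner

Head-to-head results (7 voters total):
Bob vs Eve: Bob wins 4–3.
Bob vs Hank: Hank wins 5–2.
Bob vs Grace: Grace wins 4–3.
Eve vs Hank: Hank wins 4–3.
Eve vs Grace: Eve wins 4–3.
Hank vs Grace: Grace wins 5–2.
No candidate beats all others: Bob beats Eve beats Grace beats Bob, a majority cycle.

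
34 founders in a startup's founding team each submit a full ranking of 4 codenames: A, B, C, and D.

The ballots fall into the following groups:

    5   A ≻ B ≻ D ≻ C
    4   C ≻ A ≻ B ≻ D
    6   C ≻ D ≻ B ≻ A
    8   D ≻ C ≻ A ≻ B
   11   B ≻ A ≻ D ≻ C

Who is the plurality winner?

B

First-place vote totals:
  A: 5
  B: 11
  C: 10
  D: 8
B has the most first-place votes.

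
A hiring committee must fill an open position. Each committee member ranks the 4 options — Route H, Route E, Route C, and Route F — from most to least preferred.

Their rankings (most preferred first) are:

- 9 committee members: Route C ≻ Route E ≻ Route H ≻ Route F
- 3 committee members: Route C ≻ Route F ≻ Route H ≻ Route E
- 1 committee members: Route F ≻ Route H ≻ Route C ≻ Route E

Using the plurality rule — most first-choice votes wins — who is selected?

First-place vote totals:
  Route H: 0
  Route E: 0
  Route C: 12
  Route F: 1
Route C has the most first-place votes.

Route C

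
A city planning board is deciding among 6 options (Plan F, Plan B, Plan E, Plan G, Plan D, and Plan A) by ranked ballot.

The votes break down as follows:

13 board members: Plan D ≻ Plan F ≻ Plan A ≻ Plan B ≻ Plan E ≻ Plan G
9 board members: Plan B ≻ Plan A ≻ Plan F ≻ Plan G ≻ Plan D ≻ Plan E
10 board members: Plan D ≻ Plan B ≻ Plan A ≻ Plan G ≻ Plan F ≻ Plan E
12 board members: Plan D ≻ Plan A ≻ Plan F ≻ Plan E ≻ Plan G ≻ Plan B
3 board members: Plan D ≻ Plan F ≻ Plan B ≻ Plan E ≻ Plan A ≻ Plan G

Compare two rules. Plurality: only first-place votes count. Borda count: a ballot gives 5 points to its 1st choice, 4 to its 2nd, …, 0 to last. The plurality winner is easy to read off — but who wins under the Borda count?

Plurality first-place counts: Plan F 0, Plan B 9, Plan E 0, Plan G 0, Plan D 38, Plan A 0 → Plan D.
Borda totals: Plan F 137, Plan B 120, Plan E 43, Plan G 50, Plan D 199, Plan A 156 → Plan D.

Plan D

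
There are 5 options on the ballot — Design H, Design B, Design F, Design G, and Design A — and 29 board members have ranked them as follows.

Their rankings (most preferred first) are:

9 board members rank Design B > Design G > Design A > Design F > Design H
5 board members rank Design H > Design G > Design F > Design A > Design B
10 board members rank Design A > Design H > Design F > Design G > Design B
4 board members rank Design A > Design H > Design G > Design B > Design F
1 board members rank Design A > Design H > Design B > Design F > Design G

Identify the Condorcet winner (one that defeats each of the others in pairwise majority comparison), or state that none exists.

Head-to-head results (29 voters total):
Design H vs Design B: Design H wins 20–9.
Design H vs Design F: Design H wins 20–9.
Design H vs Design G: Design H wins 20–9.
Design H vs Design A: Design A wins 24–5.
Design B vs Design F: Design F wins 15–14.
Design B vs Design G: Design G wins 19–10.
Design B vs Design A: Design A wins 20–9.
Design F vs Design G: Design G wins 18–11.
Design F vs Design A: Design A wins 24–5.
Design G vs Design A: Design A wins 15–14.
Design A beats each rival — Design H (24–5), Design B (20–9), Design F (24–5), Design G (15–14) — so Design A is the Condorcet winner.

Design A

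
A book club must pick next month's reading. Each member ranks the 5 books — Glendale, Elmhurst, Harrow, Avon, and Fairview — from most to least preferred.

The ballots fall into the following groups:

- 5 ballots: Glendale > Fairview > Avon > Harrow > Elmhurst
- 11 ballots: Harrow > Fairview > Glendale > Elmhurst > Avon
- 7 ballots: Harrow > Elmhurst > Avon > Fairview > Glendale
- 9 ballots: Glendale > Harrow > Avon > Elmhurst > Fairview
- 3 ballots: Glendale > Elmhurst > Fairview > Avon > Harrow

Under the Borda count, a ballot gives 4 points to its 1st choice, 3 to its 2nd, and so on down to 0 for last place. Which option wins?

Borda scores:
  Glendale: 5·4 + 11·2 + 7·0 + 9·4 + 3·4 = 90
  Elmhurst: 5·0 + 11·1 + 7·3 + 9·1 + 3·3 = 50
  Harrow: 5·1 + 11·4 + 7·4 + 9·3 + 3·0 = 104
  Avon: 5·2 + 11·0 + 7·2 + 9·2 + 3·1 = 45
  Fairview: 5·3 + 11·3 + 7·1 + 9·0 + 3·2 = 61
Harrow has the highest total.

Harrow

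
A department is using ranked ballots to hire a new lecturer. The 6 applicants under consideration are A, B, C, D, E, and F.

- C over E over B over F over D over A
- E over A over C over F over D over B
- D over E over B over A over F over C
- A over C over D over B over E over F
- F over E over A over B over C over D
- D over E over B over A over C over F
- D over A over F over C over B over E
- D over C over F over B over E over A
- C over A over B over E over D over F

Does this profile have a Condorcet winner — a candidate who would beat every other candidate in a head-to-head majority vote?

Head-to-head results (9 voters total):
A vs B: A wins 5–4.
A vs C: A wins 6–3.
A vs D: D wins 5–4.
A vs E: E wins 6–3.
A vs F: A wins 6–3.
B vs C: C wins 6–3.
B vs D: D wins 6–3.
B vs E: E wins 5–4.
B vs F: B wins 5–4.
C vs D: C wins 5–4.
C vs E: C wins 5–4.
C vs F: C wins 6–3.
D vs E: D wins 5–4.
D vs F: D wins 6–3.
E vs F: E wins 6–3.
No candidate beats all others: A beats C beats D beats A, a majority cycle.

No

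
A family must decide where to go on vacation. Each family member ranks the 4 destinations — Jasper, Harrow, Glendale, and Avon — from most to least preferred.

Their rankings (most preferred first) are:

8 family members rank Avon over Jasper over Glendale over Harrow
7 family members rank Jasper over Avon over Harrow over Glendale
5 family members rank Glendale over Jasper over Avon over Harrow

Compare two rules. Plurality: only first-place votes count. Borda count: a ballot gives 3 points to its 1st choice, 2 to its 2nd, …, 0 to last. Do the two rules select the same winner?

No

Plurality first-place counts: Jasper 7, Harrow 0, Glendale 5, Avon 8 → Avon.
Borda totals: Jasper 47, Harrow 7, Glendale 23, Avon 43 → Jasper.
The two rules disagree: plurality picks Avon, Borda picks Jasper.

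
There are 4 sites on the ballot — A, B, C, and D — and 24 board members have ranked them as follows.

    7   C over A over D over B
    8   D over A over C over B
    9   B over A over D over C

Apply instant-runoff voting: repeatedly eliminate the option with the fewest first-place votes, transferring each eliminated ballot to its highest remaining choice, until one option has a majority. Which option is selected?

D

Round 1: B 9, D 8, C 7, A 0. A has the fewest and is eliminated.
Round 2: B 9, D 8, C 7. C has the fewest and is eliminated.
Round 3: D 15, B 9. D has a majority.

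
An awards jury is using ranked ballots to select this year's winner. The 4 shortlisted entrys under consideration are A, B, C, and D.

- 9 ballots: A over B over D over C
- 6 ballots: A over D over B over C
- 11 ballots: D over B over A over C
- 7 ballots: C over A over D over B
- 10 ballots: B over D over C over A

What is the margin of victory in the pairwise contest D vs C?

29

Ballots ranking D above C: 9+6+11+10 = 36.
Ballots ranking C above D: 7.
D wins 36–7, a margin of 29.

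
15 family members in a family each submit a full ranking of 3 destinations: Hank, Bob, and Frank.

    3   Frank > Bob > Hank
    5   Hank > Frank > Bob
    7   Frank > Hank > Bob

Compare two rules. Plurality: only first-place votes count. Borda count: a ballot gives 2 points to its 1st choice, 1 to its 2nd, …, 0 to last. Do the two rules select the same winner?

Yes

Plurality first-place counts: Hank 5, Bob 0, Frank 10 → Frank.
Borda totals: Hank 17, Bob 3, Frank 25 → Frank.
The two rules agree on Frank.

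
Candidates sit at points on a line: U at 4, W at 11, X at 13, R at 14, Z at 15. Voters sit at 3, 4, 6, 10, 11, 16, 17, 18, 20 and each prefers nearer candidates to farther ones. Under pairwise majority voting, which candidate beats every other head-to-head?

With single-peaked preferences on a line, the Condorcet winner is the candidate closest to the median voter.
The median voter (position 11) is closest to W at 11.
Check: W vs U — voters closer to W: 6 of 9.

W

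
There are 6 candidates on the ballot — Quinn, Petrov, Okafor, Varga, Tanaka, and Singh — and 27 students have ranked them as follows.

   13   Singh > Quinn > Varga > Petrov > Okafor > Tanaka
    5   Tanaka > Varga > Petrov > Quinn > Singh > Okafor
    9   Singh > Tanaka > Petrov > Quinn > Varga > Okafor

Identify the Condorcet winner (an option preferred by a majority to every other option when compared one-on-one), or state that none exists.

Singh

Head-to-head results (27 voters total):
Quinn vs Petrov: Petrov wins 14–13.
Quinn vs Okafor: Quinn wins 27–0.
Quinn vs Varga: Quinn wins 22–5.
Quinn vs Tanaka: Tanaka wins 14–13.
Quinn vs Singh: Singh wins 22–5.
Petrov vs Okafor: Petrov wins 27–0.
Petrov vs Varga: Varga wins 18–9.
Petrov vs Tanaka: Tanaka wins 14–13.
Petrov vs Singh: Singh wins 22–5.
Okafor vs Varga: Varga wins 27–0.
Okafor vs Tanaka: Tanaka wins 14–13.
Okafor vs Singh: Singh wins 27–0.
Varga vs Tanaka: Tanaka wins 14–13.
Varga vs Singh: Singh wins 22–5.
Tanaka vs Singh: Singh wins 22–5.
Singh beats each rival — Quinn (22–5), Petrov (22–5), Okafor (27–0), Varga (22–5), Tanaka (22–5) — so Singh is the Condorcet winner.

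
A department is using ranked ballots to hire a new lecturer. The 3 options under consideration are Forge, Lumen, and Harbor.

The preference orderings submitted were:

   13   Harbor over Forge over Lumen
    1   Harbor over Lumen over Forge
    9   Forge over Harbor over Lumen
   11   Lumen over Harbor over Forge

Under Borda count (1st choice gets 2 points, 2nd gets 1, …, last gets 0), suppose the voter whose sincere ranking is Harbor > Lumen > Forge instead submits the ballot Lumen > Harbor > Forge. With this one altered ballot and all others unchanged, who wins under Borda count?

Borda totals with the altered ballot: Forge 31, Lumen 24, Harbor 47.
The winner is unchanged: still Harbor.

Harbor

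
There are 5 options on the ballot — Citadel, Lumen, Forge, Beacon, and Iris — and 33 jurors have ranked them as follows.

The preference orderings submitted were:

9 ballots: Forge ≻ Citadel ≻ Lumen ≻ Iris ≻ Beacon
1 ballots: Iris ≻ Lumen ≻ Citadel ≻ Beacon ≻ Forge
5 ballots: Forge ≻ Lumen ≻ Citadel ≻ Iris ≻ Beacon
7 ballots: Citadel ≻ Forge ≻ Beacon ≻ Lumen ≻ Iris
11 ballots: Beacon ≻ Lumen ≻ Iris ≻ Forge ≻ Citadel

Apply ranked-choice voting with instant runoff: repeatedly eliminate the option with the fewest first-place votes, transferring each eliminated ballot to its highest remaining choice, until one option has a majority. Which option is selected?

Round 1: Forge 14, Beacon 11, Citadel 7, Iris 1, Lumen 0. Lumen has the fewest and is eliminated.
Round 2: Forge 14, Beacon 11, Citadel 7, Iris 1. Iris has the fewest and is eliminated.
Round 3: Forge 14, Beacon 11, Citadel 8. Citadel has the fewest and is eliminated.
Round 4: Forge 21, Beacon 12. Forge has a majority.

Forge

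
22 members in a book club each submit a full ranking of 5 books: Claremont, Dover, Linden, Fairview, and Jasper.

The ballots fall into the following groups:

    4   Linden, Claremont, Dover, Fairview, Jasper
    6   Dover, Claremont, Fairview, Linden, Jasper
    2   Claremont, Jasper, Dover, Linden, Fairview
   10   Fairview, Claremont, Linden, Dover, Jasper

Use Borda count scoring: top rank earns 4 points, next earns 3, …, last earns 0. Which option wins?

Borda scores:
  Claremont: 4·3 + 6·3 + 2·4 + 10·3 = 68
  Dover: 4·2 + 6·4 + 2·2 + 10·1 = 46
  Linden: 4·4 + 6·1 + 2·1 + 10·2 = 44
  Fairview: 4·1 + 6·2 + 2·0 + 10·4 = 56
  Jasper: 4·0 + 6·0 + 2·3 + 10·0 = 6
Claremont has the highest total.

Claremont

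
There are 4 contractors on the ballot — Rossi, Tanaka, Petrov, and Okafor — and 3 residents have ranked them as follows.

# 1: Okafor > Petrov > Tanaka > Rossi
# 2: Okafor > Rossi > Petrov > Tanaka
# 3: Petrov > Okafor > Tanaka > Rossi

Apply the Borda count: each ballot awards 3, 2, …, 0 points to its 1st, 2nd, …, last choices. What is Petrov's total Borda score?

6

Borda scores:
  Rossi: 0 + 2 + 0 = 2
  Tanaka: 1 + 0 + 1 = 2
  Petrov: 2 + 1 + 3 = 6
  Okafor: 3 + 3 + 2 = 8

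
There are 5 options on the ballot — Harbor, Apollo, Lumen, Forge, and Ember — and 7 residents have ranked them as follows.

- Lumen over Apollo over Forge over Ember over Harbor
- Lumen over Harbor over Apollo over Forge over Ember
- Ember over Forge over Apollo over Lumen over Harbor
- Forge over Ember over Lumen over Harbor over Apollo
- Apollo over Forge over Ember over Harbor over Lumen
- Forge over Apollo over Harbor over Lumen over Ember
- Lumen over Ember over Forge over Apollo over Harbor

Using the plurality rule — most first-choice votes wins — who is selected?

First-place vote totals:
  Harbor: 0
  Apollo: 1
  Lumen: 3
  Forge: 2
  Ember: 1
Lumen has the most first-place votes.

Lumen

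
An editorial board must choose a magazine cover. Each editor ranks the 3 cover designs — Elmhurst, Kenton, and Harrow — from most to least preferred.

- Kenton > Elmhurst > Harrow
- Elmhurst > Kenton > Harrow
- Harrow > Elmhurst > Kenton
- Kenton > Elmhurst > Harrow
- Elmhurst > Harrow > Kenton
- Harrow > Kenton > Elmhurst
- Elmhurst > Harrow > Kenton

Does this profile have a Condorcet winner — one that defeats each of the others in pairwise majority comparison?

Yes

Head-to-head results (7 voters total):
Elmhurst vs Kenton: Elmhurst wins 4–3.
Elmhurst vs Harrow: Elmhurst wins 5–2.
Kenton vs Harrow: Harrow wins 4–3.
Elmhurst beats each rival — Kenton (4–3), Harrow (5–2) — so Elmhurst is the Condorcet winner.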